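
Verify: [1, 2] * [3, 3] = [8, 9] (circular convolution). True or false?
Recompute circular convolution of [1, 2] and [3, 3]: y[0] = 1×3 + 2×3 = 9; y[1] = 1×3 + 2×3 = 9 → [9, 9]. Compare to given [8, 9]: they differ at index 0: given 8, correct 9, so answer: No

No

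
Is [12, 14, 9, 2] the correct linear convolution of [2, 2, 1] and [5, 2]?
Recompute linear convolution of [2, 2, 1] and [5, 2]: y[0] = 2×5 = 10; y[1] = 2×2 + 2×5 = 14; y[2] = 2×2 + 1×5 = 9; y[3] = 1×2 = 2 → [10, 14, 9, 2]. Compare to given [12, 14, 9, 2]: they differ at index 0: given 12, correct 10, so answer: No

No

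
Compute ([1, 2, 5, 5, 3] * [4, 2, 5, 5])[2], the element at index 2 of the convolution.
Use y[k] = Σ_i a[i]·b[k-i] at k=2. y[2] = 1×5 + 2×2 + 5×4 = 29

29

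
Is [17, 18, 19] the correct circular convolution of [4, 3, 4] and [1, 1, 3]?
Recompute circular convolution of [4, 3, 4] and [1, 1, 3]: y[0] = 4×1 + 3×3 + 4×1 = 17; y[1] = 4×1 + 3×1 + 4×3 = 19; y[2] = 4×3 + 3×1 + 4×1 = 19 → [17, 19, 19]. Compare to given [17, 18, 19]: they differ at index 1: given 18, correct 19, so answer: No

No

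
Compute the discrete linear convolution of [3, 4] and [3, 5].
y[0] = 3×3 = 9; y[1] = 3×5 + 4×3 = 27; y[2] = 4×5 = 20

[9, 27, 20]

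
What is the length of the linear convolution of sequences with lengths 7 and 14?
Linear/full convolution length: m + n - 1 = 7 + 14 - 1 = 20

20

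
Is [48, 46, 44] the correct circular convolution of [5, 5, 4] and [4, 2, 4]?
Recompute circular convolution of [5, 5, 4] and [4, 2, 4]: y[0] = 5×4 + 5×4 + 4×2 = 48; y[1] = 5×2 + 5×4 + 4×4 = 46; y[2] = 5×4 + 5×2 + 4×4 = 46 → [48, 46, 46]. Compare to given [48, 46, 44]: they differ at index 2: given 44, correct 46, so answer: No

No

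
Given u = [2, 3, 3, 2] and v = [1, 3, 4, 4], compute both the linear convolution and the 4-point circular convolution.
Linear: y_lin[0] = 2×1 = 2; y_lin[1] = 2×3 + 3×1 = 9; y_lin[2] = 2×4 + 3×3 + 3×1 = 20; y_lin[3] = 2×4 + 3×4 + 3×3 + 2×1 = 31; y_lin[4] = 3×4 + 3×4 + 2×3 = 30; y_lin[5] = 3×4 + 2×4 = 20; y_lin[6] = 2×4 = 8 → [2, 9, 20, 31, 30, 20, 8]. Circular (length 4): y[0] = 2×1 + 3×4 + 3×4 + 2×3 = 32; y[1] = 2×3 + 3×1 + 3×4 + 2×4 = 29; y[2] = 2×4 + 3×3 + 3×1 + 2×4 = 28; y[3] = 2×4 + 3×4 + 3×3 + 2×1 = 31 → [32, 29, 28, 31]

Linear: [2, 9, 20, 31, 30, 20, 8], Circular: [32, 29, 28, 31]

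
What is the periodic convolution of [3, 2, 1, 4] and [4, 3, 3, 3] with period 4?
Use y[k] = Σ_j x[j]·h[(k-j) mod 4]. y[0] = 3×4 + 2×3 + 1×3 + 4×3 = 33; y[1] = 3×3 + 2×4 + 1×3 + 4×3 = 32; y[2] = 3×3 + 2×3 + 1×4 + 4×3 = 31; y[3] = 3×3 + 2×3 + 1×3 + 4×4 = 34. Result: [33, 32, 31, 34]

[33, 32, 31, 34]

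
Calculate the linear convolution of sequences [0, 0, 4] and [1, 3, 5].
y[0] = 0×1 = 0; y[1] = 0×3 + 0×1 = 0; y[2] = 0×5 + 0×3 + 4×1 = 4; y[3] = 0×5 + 4×3 = 12; y[4] = 4×5 = 20

[0, 0, 4, 12, 20]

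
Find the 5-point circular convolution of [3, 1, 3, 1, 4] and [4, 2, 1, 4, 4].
Use y[k] = Σ_j x[j]·h[(k-j) mod 5]. y[0] = 3×4 + 1×4 + 3×4 + 1×1 + 4×2 = 37; y[1] = 3×2 + 1×4 + 3×4 + 1×4 + 4×1 = 30; y[2] = 3×1 + 1×2 + 3×4 + 1×4 + 4×4 = 37; y[3] = 3×4 + 1×1 + 3×2 + 1×4 + 4×4 = 39; y[4] = 3×4 + 1×4 + 3×1 + 1×2 + 4×4 = 37. Result: [37, 30, 37, 39, 37]

[37, 30, 37, 39, 37]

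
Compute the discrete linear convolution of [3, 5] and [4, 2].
y[0] = 3×4 = 12; y[1] = 3×2 + 5×4 = 26; y[2] = 5×2 = 10

[12, 26, 10]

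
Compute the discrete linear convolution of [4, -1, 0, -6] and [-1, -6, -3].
y[0] = 4×-1 = -4; y[1] = 4×-6 + -1×-1 = -23; y[2] = 4×-3 + -1×-6 + 0×-1 = -6; y[3] = -1×-3 + 0×-6 + -6×-1 = 9; y[4] = 0×-3 + -6×-6 = 36; y[5] = -6×-3 = 18

[-4, -23, -6, 9, 36, 18]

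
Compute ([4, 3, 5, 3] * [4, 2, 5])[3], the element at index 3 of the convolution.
Use y[k] = Σ_i a[i]·b[k-i] at k=3. y[3] = 3×5 + 5×2 + 3×4 = 37

37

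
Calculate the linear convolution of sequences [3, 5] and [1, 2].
y[0] = 3×1 = 3; y[1] = 3×2 + 5×1 = 11; y[2] = 5×2 = 10

[3, 11, 10]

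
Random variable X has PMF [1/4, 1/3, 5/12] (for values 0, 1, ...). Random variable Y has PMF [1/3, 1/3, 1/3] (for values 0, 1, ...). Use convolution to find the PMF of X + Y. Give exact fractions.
P(X+Y=k) = Σ_i P(X=i)·P(Y=k-i) — a convolution of [1/4, 1/3, 5/12] and [1/3, 1/3, 1/3]. P(X+Y=0) = (1/4)×(1/3) = 1/12; P(X+Y=1) = (1/4)×(1/3) + (1/3)×(1/3) = 1/12 + 1/9 = 7/36; P(X+Y=2) = (1/4)×(1/3) + (1/3)×(1/3) + (5/12)×(1/3) = 1/12 + 1/9 + 5/36 = 1/3; P(X+Y=3) = (1/3)×(1/3) + (5/12)×(1/3) = 1/9 + 5/36 = 1/4; P(X+Y=4) = (5/12)×(1/3) = 5/36. PMF: [1/12, 7/36, 1/3, 1/4, 5/36] (sums to 1 ✓)

[1/12, 7/36, 1/3, 1/4, 5/36]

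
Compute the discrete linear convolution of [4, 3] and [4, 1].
y[0] = 4×4 = 16; y[1] = 4×1 + 3×4 = 16; y[2] = 3×1 = 3

[16, 16, 3]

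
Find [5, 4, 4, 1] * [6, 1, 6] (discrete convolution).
y[0] = 5×6 = 30; y[1] = 5×1 + 4×6 = 29; y[2] = 5×6 + 4×1 + 4×6 = 58; y[3] = 4×6 + 4×1 + 1×6 = 34; y[4] = 4×6 + 1×1 = 25; y[5] = 1×6 = 6

[30, 29, 58, 34, 25, 6]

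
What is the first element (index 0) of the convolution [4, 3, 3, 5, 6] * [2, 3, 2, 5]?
Use y[k] = Σ_i a[i]·b[k-i] at k=0. y[0] = 4×2 = 8

8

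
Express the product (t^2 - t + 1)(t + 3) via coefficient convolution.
Ascending coefficients: a = [1, -1, 1], b = [3, 1]. c[0] = 1×3 = 3; c[1] = 1×1 + -1×3 = -2; c[2] = -1×1 + 1×3 = 2; c[3] = 1×1 = 1. Result coefficients: [3, -2, 2, 1] → t^3 + 2t^2 - 2t + 3

t^3 + 2t^2 - 2t + 3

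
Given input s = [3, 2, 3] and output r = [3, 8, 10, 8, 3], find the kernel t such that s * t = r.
Output length 5 = len(s) + len(t) - 1 ⇒ len(t) = 3. Solve t forward using t[k] = (r[k] - Σ_{i≥1} s[i]·t[k-i]) / s[0]: t[0] = r[0] / s[0] = 3 / 3 = 1; t[1] = (r[1] - 2×1) / s[0] = (8 - 2×1) / 3 = 2; t[2] = (r[2] - 2×2 - 3×1) / s[0] = (10 - 2×2 - 3×1) / 3 = 1. So t = [1, 2, 1]. Forward-check [3, 2, 3] * [1, 2, 1]: r[0] = 3×1 = 3; r[1] = 3×2 + 2×1 = 8; r[2] = 3×1 + 2×2 + 3×1 = 10; r[3] = 2×1 + 3×2 = 8; r[4] = 3×1 = 3 → [3, 8, 10, 8, 3] ✓

[1, 2, 1]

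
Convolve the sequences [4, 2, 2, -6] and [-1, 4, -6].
y[0] = 4×-1 = -4; y[1] = 4×4 + 2×-1 = 14; y[2] = 4×-6 + 2×4 + 2×-1 = -18; y[3] = 2×-6 + 2×4 + -6×-1 = 2; y[4] = 2×-6 + -6×4 = -36; y[5] = -6×-6 = 36

[-4, 14, -18, 2, -36, 36]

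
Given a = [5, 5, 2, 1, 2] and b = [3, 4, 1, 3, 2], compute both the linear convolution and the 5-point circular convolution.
Linear: y_lin[0] = 5×3 = 15; y_lin[1] = 5×4 + 5×3 = 35; y_lin[2] = 5×1 + 5×4 + 2×3 = 31; y_lin[3] = 5×3 + 5×1 + 2×4 + 1×3 = 31; y_lin[4] = 5×2 + 5×3 + 2×1 + 1×4 + 2×3 = 37; y_lin[5] = 5×2 + 2×3 + 1×1 + 2×4 = 25; y_lin[6] = 2×2 + 1×3 + 2×1 = 9; y_lin[7] = 1×2 + 2×3 = 8; y_lin[8] = 2×2 = 4 → [15, 35, 31, 31, 37, 25, 9, 8, 4]. Circular (length 5): y[0] = 5×3 + 5×2 + 2×3 + 1×1 + 2×4 = 40; y[1] = 5×4 + 5×3 + 2×2 + 1×3 + 2×1 = 44; y[2] = 5×1 + 5×4 + 2×3 + 1×2 + 2×3 = 39; y[3] = 5×3 + 5×1 + 2×4 + 1×3 + 2×2 = 35; y[4] = 5×2 + 5×3 + 2×1 + 1×4 + 2×3 = 37 → [40, 44, 39, 35, 37]

Linear: [15, 35, 31, 31, 37, 25, 9, 8, 4], Circular: [40, 44, 39, 35, 37]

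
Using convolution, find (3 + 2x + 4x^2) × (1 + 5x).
Ascending coefficients: a = [3, 2, 4], b = [1, 5]. c[0] = 3×1 = 3; c[1] = 3×5 + 2×1 = 17; c[2] = 2×5 + 4×1 = 14; c[3] = 4×5 = 20. Result coefficients: [3, 17, 14, 20] → 3 + 17x + 14x^2 + 20x^3

3 + 17x + 14x^2 + 20x^3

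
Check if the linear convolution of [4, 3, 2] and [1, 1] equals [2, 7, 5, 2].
Recompute linear convolution of [4, 3, 2] and [1, 1]: y[0] = 4×1 = 4; y[1] = 4×1 + 3×1 = 7; y[2] = 3×1 + 2×1 = 5; y[3] = 2×1 = 2 → [4, 7, 5, 2]. Compare to given [2, 7, 5, 2]: they differ at index 0: given 2, correct 4, so answer: No

No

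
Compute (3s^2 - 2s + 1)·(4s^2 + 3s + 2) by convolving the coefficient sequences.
Ascending coefficients: a = [1, -2, 3], b = [2, 3, 4]. c[0] = 1×2 = 2; c[1] = 1×3 + -2×2 = -1; c[2] = 1×4 + -2×3 + 3×2 = 4; c[3] = -2×4 + 3×3 = 1; c[4] = 3×4 = 12. Result coefficients: [2, -1, 4, 1, 12] → 12s^4 + s^3 + 4s^2 - s + 2

12s^4 + s^3 + 4s^2 - s + 2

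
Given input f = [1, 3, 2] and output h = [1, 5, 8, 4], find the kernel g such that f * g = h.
Output length 4 = len(f) + len(g) - 1 ⇒ len(g) = 2. Solve g forward using g[k] = (h[k] - Σ_{i≥1} f[i]·g[k-i]) / f[0]: g[0] = h[0] / f[0] = 1 / 1 = 1; g[1] = (h[1] - 3×1) / f[0] = (5 - 3×1) / 1 = 2. So g = [1, 2]. Forward-check [1, 3, 2] * [1, 2]: h[0] = 1×1 = 1; h[1] = 1×2 + 3×1 = 5; h[2] = 3×2 + 2×1 = 8; h[3] = 2×2 = 4 → [1, 5, 8, 4] ✓

[1, 2]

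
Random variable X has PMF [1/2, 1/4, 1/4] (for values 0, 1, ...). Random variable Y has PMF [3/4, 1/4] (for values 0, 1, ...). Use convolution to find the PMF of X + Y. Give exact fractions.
P(X+Y=k) = Σ_i P(X=i)·P(Y=k-i) — a convolution of [1/2, 1/4, 1/4] and [3/4, 1/4]. P(X+Y=0) = (1/2)×(3/4) = 3/8; P(X+Y=1) = (1/2)×(1/4) + (1/4)×(3/4) = 1/8 + 3/16 = 5/16; P(X+Y=2) = (1/4)×(1/4) + (1/4)×(3/4) = 1/16 + 3/16 = 1/4; P(X+Y=3) = (1/4)×(1/4) = 1/16. PMF: [3/8, 5/16, 1/4, 1/16] (sums to 1 ✓)

[3/8, 5/16, 1/4, 1/16]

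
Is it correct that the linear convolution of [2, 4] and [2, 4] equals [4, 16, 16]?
Recompute linear convolution of [2, 4] and [2, 4]: y[0] = 2×2 = 4; y[1] = 2×4 + 4×2 = 16; y[2] = 4×4 = 16 → [4, 16, 16]. Given [4, 16, 16] matches, so answer: Yes

Yes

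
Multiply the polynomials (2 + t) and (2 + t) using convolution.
Ascending coefficients: a = [2, 1], b = [2, 1]. c[0] = 2×2 = 4; c[1] = 2×1 + 1×2 = 4; c[2] = 1×1 = 1. Result coefficients: [4, 4, 1] → 4 + 4t + t^2

4 + 4t + t^2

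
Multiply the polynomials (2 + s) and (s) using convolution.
Ascending coefficients: a = [2, 1], b = [0, 1]. c[0] = 2×0 = 0; c[1] = 2×1 + 1×0 = 2; c[2] = 1×1 = 1. Result coefficients: [0, 2, 1] → 2s + s^2

2s + s^2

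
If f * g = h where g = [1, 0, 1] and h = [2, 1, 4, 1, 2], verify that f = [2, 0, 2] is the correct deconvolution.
Forward-compute [2, 0, 2] * [1, 0, 1]: h[0] = 2×1 = 2; h[1] = 2×0 + 0×1 = 0; h[2] = 2×1 + 0×0 + 2×1 = 4; h[3] = 0×1 + 2×0 = 0; h[4] = 2×1 = 2 → [2, 0, 4, 0, 2]. Does not match given h = [2, 1, 4, 1, 2].

Not verified. [2, 0, 2] * [1, 0, 1] = [2, 0, 4, 0, 2], which differs from [2, 1, 4, 1, 2] at index 1.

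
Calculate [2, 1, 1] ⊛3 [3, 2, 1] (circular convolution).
Use y[k] = Σ_j u[j]·v[(k-j) mod 3]. y[0] = 2×3 + 1×1 + 1×2 = 9; y[1] = 2×2 + 1×3 + 1×1 = 8; y[2] = 2×1 + 1×2 + 1×3 = 7. Result: [9, 8, 7]

[9, 8, 7]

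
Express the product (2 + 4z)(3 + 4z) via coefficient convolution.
Ascending coefficients: a = [2, 4], b = [3, 4]. c[0] = 2×3 = 6; c[1] = 2×4 + 4×3 = 20; c[2] = 4×4 = 16. Result coefficients: [6, 20, 16] → 6 + 20z + 16z^2

6 + 20z + 16z^2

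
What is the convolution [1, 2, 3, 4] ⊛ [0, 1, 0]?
y[0] = 1×0 = 0; y[1] = 1×1 + 2×0 = 1; y[2] = 1×0 + 2×1 + 3×0 = 2; y[3] = 2×0 + 3×1 + 4×0 = 3; y[4] = 3×0 + 4×1 = 4; y[5] = 4×0 = 0

[0, 1, 2, 3, 4, 0]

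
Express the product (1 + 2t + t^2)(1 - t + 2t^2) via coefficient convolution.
Ascending coefficients: a = [1, 2, 1], b = [1, -1, 2]. c[0] = 1×1 = 1; c[1] = 1×-1 + 2×1 = 1; c[2] = 1×2 + 2×-1 + 1×1 = 1; c[3] = 2×2 + 1×-1 = 3; c[4] = 1×2 = 2. Result coefficients: [1, 1, 1, 3, 2] → 1 + t + t^2 + 3t^3 + 2t^4

1 + t + t^2 + 3t^3 + 2t^4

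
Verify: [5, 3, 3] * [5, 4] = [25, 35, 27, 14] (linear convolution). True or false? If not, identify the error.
Recompute linear convolution of [5, 3, 3] and [5, 4]: y[0] = 5×5 = 25; y[1] = 5×4 + 3×5 = 35; y[2] = 3×4 + 3×5 = 27; y[3] = 3×4 = 12 → [25, 35, 27, 12]. Compare to given [25, 35, 27, 14]: they differ at index 3: given 14, correct 12, so answer: No

No. Error at index 3: given 14, correct 12.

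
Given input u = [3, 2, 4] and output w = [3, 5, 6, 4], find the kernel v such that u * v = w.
Output length 4 = len(u) + len(v) - 1 ⇒ len(v) = 2. Solve v forward using v[k] = (w[k] - Σ_{i≥1} u[i]·v[k-i]) / u[0]: v[0] = w[0] / u[0] = 3 / 3 = 1; v[1] = (w[1] - 2×1) / u[0] = (5 - 2×1) / 3 = 1. So v = [1, 1]. Forward-check [3, 2, 4] * [1, 1]: w[0] = 3×1 = 3; w[1] = 3×1 + 2×1 = 5; w[2] = 2×1 + 4×1 = 6; w[3] = 4×1 = 4 → [3, 5, 6, 4] ✓

[1, 1]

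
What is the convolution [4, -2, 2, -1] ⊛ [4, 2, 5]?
y[0] = 4×4 = 16; y[1] = 4×2 + -2×4 = 0; y[2] = 4×5 + -2×2 + 2×4 = 24; y[3] = -2×5 + 2×2 + -1×4 = -10; y[4] = 2×5 + -1×2 = 8; y[5] = -1×5 = -5

[16, 0, 24, -10, 8, -5]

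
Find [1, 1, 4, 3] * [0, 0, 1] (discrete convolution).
y[0] = 1×0 = 0; y[1] = 1×0 + 1×0 = 0; y[2] = 1×1 + 1×0 + 4×0 = 1; y[3] = 1×1 + 4×0 + 3×0 = 1; y[4] = 4×1 + 3×0 = 4; y[5] = 3×1 = 3

[0, 0, 1, 1, 4, 3]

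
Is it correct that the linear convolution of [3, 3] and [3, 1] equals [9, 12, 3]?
Recompute linear convolution of [3, 3] and [3, 1]: y[0] = 3×3 = 9; y[1] = 3×1 + 3×3 = 12; y[2] = 3×1 = 3 → [9, 12, 3]. Given [9, 12, 3] matches, so answer: Yes

Yes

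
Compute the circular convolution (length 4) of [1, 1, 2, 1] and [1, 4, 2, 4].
Use y[k] = Σ_j x[j]·h[(k-j) mod 4]. y[0] = 1×1 + 1×4 + 2×2 + 1×4 = 13; y[1] = 1×4 + 1×1 + 2×4 + 1×2 = 15; y[2] = 1×2 + 1×4 + 2×1 + 1×4 = 12; y[3] = 1×4 + 1×2 + 2×4 + 1×1 = 15. Result: [13, 15, 12, 15]

[13, 15, 12, 15]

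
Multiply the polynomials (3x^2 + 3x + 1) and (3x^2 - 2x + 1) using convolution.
Ascending coefficients: a = [1, 3, 3], b = [1, -2, 3]. c[0] = 1×1 = 1; c[1] = 1×-2 + 3×1 = 1; c[2] = 1×3 + 3×-2 + 3×1 = 0; c[3] = 3×3 + 3×-2 = 3; c[4] = 3×3 = 9. Result coefficients: [1, 1, 0, 3, 9] → 9x^4 + 3x^3 + x + 1

9x^4 + 3x^3 + x + 1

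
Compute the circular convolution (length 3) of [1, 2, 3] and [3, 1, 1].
Use y[k] = Σ_j f[j]·g[(k-j) mod 3]. y[0] = 1×3 + 2×1 + 3×1 = 8; y[1] = 1×1 + 2×3 + 3×1 = 10; y[2] = 1×1 + 2×1 + 3×3 = 12. Result: [8, 10, 12]

[8, 10, 12]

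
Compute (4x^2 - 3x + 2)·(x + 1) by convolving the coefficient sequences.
Ascending coefficients: a = [2, -3, 4], b = [1, 1]. c[0] = 2×1 = 2; c[1] = 2×1 + -3×1 = -1; c[2] = -3×1 + 4×1 = 1; c[3] = 4×1 = 4. Result coefficients: [2, -1, 1, 4] → 4x^3 + x^2 - x + 2

4x^3 + x^2 - x + 2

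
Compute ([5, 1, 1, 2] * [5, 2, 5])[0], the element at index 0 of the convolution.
Use y[k] = Σ_i a[i]·b[k-i] at k=0. y[0] = 5×5 = 25

25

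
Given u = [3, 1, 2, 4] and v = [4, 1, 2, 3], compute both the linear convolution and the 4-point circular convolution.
Linear: y_lin[0] = 3×4 = 12; y_lin[1] = 3×1 + 1×4 = 7; y_lin[2] = 3×2 + 1×1 + 2×4 = 15; y_lin[3] = 3×3 + 1×2 + 2×1 + 4×4 = 29; y_lin[4] = 1×3 + 2×2 + 4×1 = 11; y_lin[5] = 2×3 + 4×2 = 14; y_lin[6] = 4×3 = 12 → [12, 7, 15, 29, 11, 14, 12]. Circular (length 4): y[0] = 3×4 + 1×3 + 2×2 + 4×1 = 23; y[1] = 3×1 + 1×4 + 2×3 + 4×2 = 21; y[2] = 3×2 + 1×1 + 2×4 + 4×3 = 27; y[3] = 3×3 + 1×2 + 2×1 + 4×4 = 29 → [23, 21, 27, 29]

Linear: [12, 7, 15, 29, 11, 14, 12], Circular: [23, 21, 27, 29]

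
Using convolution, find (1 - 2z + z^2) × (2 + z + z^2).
Ascending coefficients: a = [1, -2, 1], b = [2, 1, 1]. c[0] = 1×2 = 2; c[1] = 1×1 + -2×2 = -3; c[2] = 1×1 + -2×1 + 1×2 = 1; c[3] = -2×1 + 1×1 = -1; c[4] = 1×1 = 1. Result coefficients: [2, -3, 1, -1, 1] → 2 - 3z + z^2 - z^3 + z^4

2 - 3z + z^2 - z^3 + z^4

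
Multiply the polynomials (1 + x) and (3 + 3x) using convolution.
Ascending coefficients: a = [1, 1], b = [3, 3]. c[0] = 1×3 = 3; c[1] = 1×3 + 1×3 = 6; c[2] = 1×3 = 3. Result coefficients: [3, 6, 3] → 3 + 6x + 3x^2

3 + 6x + 3x^2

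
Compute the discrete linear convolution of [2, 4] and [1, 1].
y[0] = 2×1 = 2; y[1] = 2×1 + 4×1 = 6; y[2] = 4×1 = 4

[2, 6, 4]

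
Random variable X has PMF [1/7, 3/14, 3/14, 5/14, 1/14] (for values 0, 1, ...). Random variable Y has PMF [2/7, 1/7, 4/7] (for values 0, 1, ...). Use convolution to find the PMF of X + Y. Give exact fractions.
P(X+Y=k) = Σ_i P(X=i)·P(Y=k-i) — a convolution of [1/7, 3/14, 3/14, 5/14, 1/14] and [2/7, 1/7, 4/7]. P(X+Y=0) = (1/7)×(2/7) = 2/49; P(X+Y=1) = (1/7)×(1/7) + (3/14)×(2/7) = 1/49 + 3/49 = 4/49; P(X+Y=2) = (1/7)×(4/7) + (3/14)×(1/7) + (3/14)×(2/7) = 4/49 + 3/98 + 3/49 = 17/98; P(X+Y=3) = (3/14)×(4/7) + (3/14)×(1/7) + (5/14)×(2/7) = 6/49 + 3/98 + 5/49 = 25/98; P(X+Y=4) = (3/14)×(4/7) + (5/14)×(1/7) + (1/14)×(2/7) = 6/49 + 5/98 + 1/49 = 19/98; P(X+Y=5) = (5/14)×(4/7) + (1/14)×(1/7) = 10/49 + 1/98 = 3/14; P(X+Y=6) = (1/14)×(4/7) = 2/49. PMF: [2/49, 4/49, 17/98, 25/98, 19/98, 3/14, 2/49] (sums to 1 ✓)

[2/49, 4/49, 17/98, 25/98, 19/98, 3/14, 2/49]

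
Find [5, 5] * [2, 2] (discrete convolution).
y[0] = 5×2 = 10; y[1] = 5×2 + 5×2 = 20; y[2] = 5×2 = 10

[10, 20, 10]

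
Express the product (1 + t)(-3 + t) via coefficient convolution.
Ascending coefficients: a = [1, 1], b = [-3, 1]. c[0] = 1×-3 = -3; c[1] = 1×1 + 1×-3 = -2; c[2] = 1×1 = 1. Result coefficients: [-3, -2, 1] → -3 - 2t + t^2

-3 - 2t + t^2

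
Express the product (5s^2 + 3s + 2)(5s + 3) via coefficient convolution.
Ascending coefficients: a = [2, 3, 5], b = [3, 5]. c[0] = 2×3 = 6; c[1] = 2×5 + 3×3 = 19; c[2] = 3×5 + 5×3 = 30; c[3] = 5×5 = 25. Result coefficients: [6, 19, 30, 25] → 25s^3 + 30s^2 + 19s + 6

25s^3 + 30s^2 + 19s + 6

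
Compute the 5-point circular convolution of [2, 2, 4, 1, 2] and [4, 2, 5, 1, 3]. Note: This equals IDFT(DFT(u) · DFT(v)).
Either evaluate y[k] = Σ_j u[j]·v[(k-j) mod 5] directly, or use IDFT(DFT(u) · DFT(v)). y[0] = 2×4 + 2×3 + 4×1 + 1×5 + 2×2 = 27; y[1] = 2×2 + 2×4 + 4×3 + 1×1 + 2×5 = 35; y[2] = 2×5 + 2×2 + 4×4 + 1×3 + 2×1 = 35; y[3] = 2×1 + 2×5 + 4×2 + 1×4 + 2×3 = 30; y[4] = 2×3 + 2×1 + 4×5 + 1×2 + 2×4 = 38. Result: [27, 35, 35, 30, 38]

[27, 35, 35, 30, 38]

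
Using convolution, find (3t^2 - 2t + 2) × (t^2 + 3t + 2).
Ascending coefficients: a = [2, -2, 3], b = [2, 3, 1]. c[0] = 2×2 = 4; c[1] = 2×3 + -2×2 = 2; c[2] = 2×1 + -2×3 + 3×2 = 2; c[3] = -2×1 + 3×3 = 7; c[4] = 3×1 = 3. Result coefficients: [4, 2, 2, 7, 3] → 3t^4 + 7t^3 + 2t^2 + 2t + 4

3t^4 + 7t^3 + 2t^2 + 2t + 4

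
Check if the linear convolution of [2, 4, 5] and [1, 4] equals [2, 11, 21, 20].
Recompute linear convolution of [2, 4, 5] and [1, 4]: y[0] = 2×1 = 2; y[1] = 2×4 + 4×1 = 12; y[2] = 4×4 + 5×1 = 21; y[3] = 5×4 = 20 → [2, 12, 21, 20]. Compare to given [2, 11, 21, 20]: they differ at index 1: given 11, correct 12, so answer: No

No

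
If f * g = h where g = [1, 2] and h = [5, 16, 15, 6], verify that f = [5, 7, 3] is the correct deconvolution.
Forward-compute [5, 7, 3] * [1, 2]: h[0] = 5×1 = 5; h[1] = 5×2 + 7×1 = 17; h[2] = 7×2 + 3×1 = 17; h[3] = 3×2 = 6 → [5, 17, 17, 6]. Does not match given h = [5, 16, 15, 6].

Not verified. [5, 7, 3] * [1, 2] = [5, 17, 17, 6], which differs from [5, 16, 15, 6] at index 1.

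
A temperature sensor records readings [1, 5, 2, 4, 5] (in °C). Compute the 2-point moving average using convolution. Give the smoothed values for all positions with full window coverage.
2-point moving average kernel = [1, 1]. Apply in 'valid' mode (full window coverage): avg[0] = (1 + 5) / 2 = 3.0; avg[1] = (5 + 2) / 2 = 3.5; avg[2] = (2 + 4) / 2 = 3.0; avg[3] = (4 + 5) / 2 = 4.5. Smoothed values: [3.0, 3.5, 3.0, 4.5]

[3.0, 3.5, 3.0, 4.5]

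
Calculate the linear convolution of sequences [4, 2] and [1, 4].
y[0] = 4×1 = 4; y[1] = 4×4 + 2×1 = 18; y[2] = 2×4 = 8

[4, 18, 8]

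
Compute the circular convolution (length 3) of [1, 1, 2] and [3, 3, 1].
Use y[k] = Σ_j a[j]·b[(k-j) mod 3]. y[0] = 1×3 + 1×1 + 2×3 = 10; y[1] = 1×3 + 1×3 + 2×1 = 8; y[2] = 1×1 + 1×3 + 2×3 = 10. Result: [10, 8, 10]

[10, 8, 10]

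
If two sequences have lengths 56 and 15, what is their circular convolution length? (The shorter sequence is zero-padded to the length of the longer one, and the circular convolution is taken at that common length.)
Circular convolution (zero-padding the shorter input) has length max(m, n) = max(56, 15) = 56

56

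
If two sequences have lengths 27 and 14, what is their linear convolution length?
Linear/full convolution length: m + n - 1 = 27 + 14 - 1 = 40

40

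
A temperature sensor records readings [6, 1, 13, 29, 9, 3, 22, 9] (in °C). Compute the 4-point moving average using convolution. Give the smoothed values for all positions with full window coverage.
4-point moving average kernel = [1, 1, 1, 1]. Apply in 'valid' mode (full window coverage): avg[0] = (6 + 1 + 13 + 29) / 4 = 12.25; avg[1] = (1 + 13 + 29 + 9) / 4 = 13.0; avg[2] = (13 + 29 + 9 + 3) / 4 = 13.5; avg[3] = (29 + 9 + 3 + 22) / 4 = 15.75; avg[4] = (9 + 3 + 22 + 9) / 4 = 10.75. Smoothed values: [12.25, 13.0, 13.5, 15.75, 10.75]

[12.25, 13.0, 13.5, 15.75, 10.75]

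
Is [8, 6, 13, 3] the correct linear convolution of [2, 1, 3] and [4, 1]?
Recompute linear convolution of [2, 1, 3] and [4, 1]: y[0] = 2×4 = 8; y[1] = 2×1 + 1×4 = 6; y[2] = 1×1 + 3×4 = 13; y[3] = 3×1 = 3 → [8, 6, 13, 3]. Given [8, 6, 13, 3] matches, so answer: Yes

Yes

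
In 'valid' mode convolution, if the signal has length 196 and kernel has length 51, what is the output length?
'Valid' mode counts only positions where the kernel fully overlaps the signal: m - n + 1 = 196 - 51 + 1 = 146

146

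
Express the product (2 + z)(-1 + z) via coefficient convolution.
Ascending coefficients: a = [2, 1], b = [-1, 1]. c[0] = 2×-1 = -2; c[1] = 2×1 + 1×-1 = 1; c[2] = 1×1 = 1. Result coefficients: [-2, 1, 1] → -2 + z + z^2

-2 + z + z^2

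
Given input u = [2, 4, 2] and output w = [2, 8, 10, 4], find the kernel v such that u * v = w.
Output length 4 = len(u) + len(v) - 1 ⇒ len(v) = 2. Solve v forward using v[k] = (w[k] - Σ_{i≥1} u[i]·v[k-i]) / u[0]: v[0] = w[0] / u[0] = 2 / 2 = 1; v[1] = (w[1] - 4×1) / u[0] = (8 - 4×1) / 2 = 2. So v = [1, 2]. Forward-check [2, 4, 2] * [1, 2]: w[0] = 2×1 = 2; w[1] = 2×2 + 4×1 = 8; w[2] = 4×2 + 2×1 = 10; w[3] = 2×2 = 4 → [2, 8, 10, 4] ✓

[1, 2]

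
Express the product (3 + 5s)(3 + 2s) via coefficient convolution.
Ascending coefficients: a = [3, 5], b = [3, 2]. c[0] = 3×3 = 9; c[1] = 3×2 + 5×3 = 21; c[2] = 5×2 = 10. Result coefficients: [9, 21, 10] → 9 + 21s + 10s^2

9 + 21s + 10s^2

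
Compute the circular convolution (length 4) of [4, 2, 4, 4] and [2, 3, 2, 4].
Use y[k] = Σ_j a[j]·b[(k-j) mod 4]. y[0] = 4×2 + 2×4 + 4×2 + 4×3 = 36; y[1] = 4×3 + 2×2 + 4×4 + 4×2 = 40; y[2] = 4×2 + 2×3 + 4×2 + 4×4 = 38; y[3] = 4×4 + 2×2 + 4×3 + 4×2 = 40. Result: [36, 40, 38, 40]

[36, 40, 38, 40]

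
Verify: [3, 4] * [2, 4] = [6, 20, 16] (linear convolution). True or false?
Recompute linear convolution of [3, 4] and [2, 4]: y[0] = 3×2 = 6; y[1] = 3×4 + 4×2 = 20; y[2] = 4×4 = 16 → [6, 20, 16]. Given [6, 20, 16] matches, so answer: Yes

Yes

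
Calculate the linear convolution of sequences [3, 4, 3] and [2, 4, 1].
y[0] = 3×2 = 6; y[1] = 3×4 + 4×2 = 20; y[2] = 3×1 + 4×4 + 3×2 = 25; y[3] = 4×1 + 3×4 = 16; y[4] = 3×1 = 3

[6, 20, 25, 16, 3]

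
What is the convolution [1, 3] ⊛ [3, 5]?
y[0] = 1×3 = 3; y[1] = 1×5 + 3×3 = 14; y[2] = 3×5 = 15

[3, 14, 15]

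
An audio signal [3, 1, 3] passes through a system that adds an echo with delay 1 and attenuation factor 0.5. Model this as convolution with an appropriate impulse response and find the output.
Direct-path + delayed-attenuated-path model → impulse response h = [1, 0.5] (1 at lag 0, 0.5 at lag 1). Output y[n] = x[n] + 0.5·x[n - 1] (with x[n] = 0 outside 0..2): y[0] = 3 + 0.5×0 = 3; y[1] = 1 + 0.5×3 = 2.5; y[2] = 3 + 0.5×1 = 3.5; y[3] = 0 + 0.5×3 = 1.5. So y = [3, 2.5, 3.5, 1.5]

[3, 2.5, 3.5, 1.5]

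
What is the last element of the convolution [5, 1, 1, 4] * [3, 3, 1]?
Use y[k] = Σ_i a[i]·b[k-i] at k=5. y[5] = 4×1 = 4

4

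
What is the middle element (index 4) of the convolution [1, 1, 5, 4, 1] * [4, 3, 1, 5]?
Use y[k] = Σ_i a[i]·b[k-i] at k=4. y[4] = 1×5 + 5×1 + 4×3 + 1×4 = 26

26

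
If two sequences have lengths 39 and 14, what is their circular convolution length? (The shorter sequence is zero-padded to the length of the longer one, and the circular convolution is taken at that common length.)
Circular convolution (zero-padding the shorter input) has length max(m, n) = max(39, 14) = 39

39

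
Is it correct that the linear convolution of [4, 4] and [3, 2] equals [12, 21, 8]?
Recompute linear convolution of [4, 4] and [3, 2]: y[0] = 4×3 = 12; y[1] = 4×2 + 4×3 = 20; y[2] = 4×2 = 8 → [12, 20, 8]. Compare to given [12, 21, 8]: they differ at index 1: given 21, correct 20, so answer: No

No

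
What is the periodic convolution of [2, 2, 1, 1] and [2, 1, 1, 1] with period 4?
Use y[k] = Σ_j x[j]·h[(k-j) mod 4]. y[0] = 2×2 + 2×1 + 1×1 + 1×1 = 8; y[1] = 2×1 + 2×2 + 1×1 + 1×1 = 8; y[2] = 2×1 + 2×1 + 1×2 + 1×1 = 7; y[3] = 2×1 + 2×1 + 1×1 + 1×2 = 7. Result: [8, 8, 7, 7]

[8, 8, 7, 7]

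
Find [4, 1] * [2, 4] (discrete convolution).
y[0] = 4×2 = 8; y[1] = 4×4 + 1×2 = 18; y[2] = 1×4 = 4

[8, 18, 4]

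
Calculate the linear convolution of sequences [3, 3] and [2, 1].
y[0] = 3×2 = 6; y[1] = 3×1 + 3×2 = 9; y[2] = 3×1 = 3

[6, 9, 3]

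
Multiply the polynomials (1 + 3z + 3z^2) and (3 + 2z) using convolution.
Ascending coefficients: a = [1, 3, 3], b = [3, 2]. c[0] = 1×3 = 3; c[1] = 1×2 + 3×3 = 11; c[2] = 3×2 + 3×3 = 15; c[3] = 3×2 = 6. Result coefficients: [3, 11, 15, 6] → 3 + 11z + 15z^2 + 6z^3

3 + 11z + 15z^2 + 6z^3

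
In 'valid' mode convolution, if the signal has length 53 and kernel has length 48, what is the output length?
'Valid' mode counts only positions where the kernel fully overlaps the signal: m - n + 1 = 53 - 48 + 1 = 6

6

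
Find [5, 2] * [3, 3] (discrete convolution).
y[0] = 5×3 = 15; y[1] = 5×3 + 2×3 = 21; y[2] = 2×3 = 6

[15, 21, 6]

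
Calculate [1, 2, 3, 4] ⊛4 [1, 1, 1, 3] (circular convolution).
Use y[k] = Σ_j x[j]·h[(k-j) mod 4]. y[0] = 1×1 + 2×3 + 3×1 + 4×1 = 14; y[1] = 1×1 + 2×1 + 3×3 + 4×1 = 16; y[2] = 1×1 + 2×1 + 3×1 + 4×3 = 18; y[3] = 1×3 + 2×1 + 3×1 + 4×1 = 12. Result: [14, 16, 18, 12]

[14, 16, 18, 12]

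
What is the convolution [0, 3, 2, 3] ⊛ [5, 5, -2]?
y[0] = 0×5 = 0; y[1] = 0×5 + 3×5 = 15; y[2] = 0×-2 + 3×5 + 2×5 = 25; y[3] = 3×-2 + 2×5 + 3×5 = 19; y[4] = 2×-2 + 3×5 = 11; y[5] = 3×-2 = -6

[0, 15, 25, 19, 11, -6]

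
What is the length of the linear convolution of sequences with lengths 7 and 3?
Linear/full convolution length: m + n - 1 = 7 + 3 - 1 = 9

9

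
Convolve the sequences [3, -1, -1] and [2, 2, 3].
y[0] = 3×2 = 6; y[1] = 3×2 + -1×2 = 4; y[2] = 3×3 + -1×2 + -1×2 = 5; y[3] = -1×3 + -1×2 = -5; y[4] = -1×3 = -3

[6, 4, 5, -5, -3]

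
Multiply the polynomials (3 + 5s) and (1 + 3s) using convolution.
Ascending coefficients: a = [3, 5], b = [1, 3]. c[0] = 3×1 = 3; c[1] = 3×3 + 5×1 = 14; c[2] = 5×3 = 15. Result coefficients: [3, 14, 15] → 3 + 14s + 15s^2

3 + 14s + 15s^2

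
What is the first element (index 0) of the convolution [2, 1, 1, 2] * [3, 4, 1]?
Use y[k] = Σ_i a[i]·b[k-i] at k=0. y[0] = 2×3 = 6

6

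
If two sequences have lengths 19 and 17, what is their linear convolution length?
Linear/full convolution length: m + n - 1 = 19 + 17 - 1 = 35

35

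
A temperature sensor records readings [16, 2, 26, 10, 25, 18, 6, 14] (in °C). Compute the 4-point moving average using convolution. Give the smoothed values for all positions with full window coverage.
4-point moving average kernel = [1, 1, 1, 1]. Apply in 'valid' mode (full window coverage): avg[0] = (16 + 2 + 26 + 10) / 4 = 13.5; avg[1] = (2 + 26 + 10 + 25) / 4 = 15.75; avg[2] = (26 + 10 + 25 + 18) / 4 = 19.75; avg[3] = (10 + 25 + 18 + 6) / 4 = 14.75; avg[4] = (25 + 18 + 6 + 14) / 4 = 15.75. Smoothed values: [13.5, 15.75, 19.75, 14.75, 15.75]

[13.5, 15.75, 19.75, 14.75, 15.75]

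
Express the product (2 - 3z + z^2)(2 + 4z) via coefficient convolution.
Ascending coefficients: a = [2, -3, 1], b = [2, 4]. c[0] = 2×2 = 4; c[1] = 2×4 + -3×2 = 2; c[2] = -3×4 + 1×2 = -10; c[3] = 1×4 = 4. Result coefficients: [4, 2, -10, 4] → 4 + 2z - 10z^2 + 4z^3

4 + 2z - 10z^2 + 4z^3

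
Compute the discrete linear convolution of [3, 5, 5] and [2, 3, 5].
y[0] = 3×2 = 6; y[1] = 3×3 + 5×2 = 19; y[2] = 3×5 + 5×3 + 5×2 = 40; y[3] = 5×5 + 5×3 = 40; y[4] = 5×5 = 25

[6, 19, 40, 40, 25]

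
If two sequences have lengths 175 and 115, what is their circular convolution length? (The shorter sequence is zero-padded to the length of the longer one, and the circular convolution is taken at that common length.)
Circular convolution (zero-padding the shorter input) has length max(m, n) = max(175, 115) = 175

175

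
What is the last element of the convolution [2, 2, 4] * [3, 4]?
Use y[k] = Σ_i a[i]·b[k-i] at k=3. y[3] = 4×4 = 16

16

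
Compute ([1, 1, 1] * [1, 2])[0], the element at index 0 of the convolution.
Use y[k] = Σ_i a[i]·b[k-i] at k=0. y[0] = 1×1 = 1

1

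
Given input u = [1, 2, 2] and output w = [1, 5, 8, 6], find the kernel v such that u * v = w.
Output length 4 = len(u) + len(v) - 1 ⇒ len(v) = 2. Solve v forward using v[k] = (w[k] - Σ_{i≥1} u[i]·v[k-i]) / u[0]: v[0] = w[0] / u[0] = 1 / 1 = 1; v[1] = (w[1] - 2×1) / u[0] = (5 - 2×1) / 1 = 3. So v = [1, 3]. Forward-check [1, 2, 2] * [1, 3]: w[0] = 1×1 = 1; w[1] = 1×3 + 2×1 = 5; w[2] = 2×3 + 2×1 = 8; w[3] = 2×3 = 6 → [1, 5, 8, 6] ✓

[1, 3]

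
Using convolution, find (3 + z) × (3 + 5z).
Ascending coefficients: a = [3, 1], b = [3, 5]. c[0] = 3×3 = 9; c[1] = 3×5 + 1×3 = 18; c[2] = 1×5 = 5. Result coefficients: [9, 18, 5] → 9 + 18z + 5z^2

9 + 18z + 5z^2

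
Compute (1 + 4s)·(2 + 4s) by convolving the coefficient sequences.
Ascending coefficients: a = [1, 4], b = [2, 4]. c[0] = 1×2 = 2; c[1] = 1×4 + 4×2 = 12; c[2] = 4×4 = 16. Result coefficients: [2, 12, 16] → 2 + 12s + 16s^2

2 + 12s + 16s^2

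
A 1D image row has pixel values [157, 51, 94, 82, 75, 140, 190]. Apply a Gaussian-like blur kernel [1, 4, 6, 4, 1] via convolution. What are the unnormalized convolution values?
Convolve image row [157, 51, 94, 82, 75, 140, 190] with kernel [1, 4, 6, 4, 1]: y[0] = 157×1 = 157; y[1] = 157×4 + 51×1 = 679; y[2] = 157×6 + 51×4 + 94×1 = 1240; y[3] = 157×4 + 51×6 + 94×4 + 82×1 = 1392; y[4] = 157×1 + 51×4 + 94×6 + 82×4 + 75×1 = 1328; y[5] = 51×1 + 94×4 + 82×6 + 75×4 + 140×1 = 1359; y[6] = 94×1 + 82×4 + 75×6 + 140×4 + 190×1 = 1622; y[7] = 82×1 + 75×4 + 140×6 + 190×4 = 1982; y[8] = 75×1 + 140×4 + 190×6 = 1775; y[9] = 140×1 + 190×4 = 900; y[10] = 190×1 = 190 → [157, 679, 1240, 1392, 1328, 1359, 1622, 1982, 1775, 900, 190]. Normalization factor = sum(kernel) = 16.

[157, 679, 1240, 1392, 1328, 1359, 1622, 1982, 1775, 900, 190]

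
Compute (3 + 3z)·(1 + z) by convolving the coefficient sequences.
Ascending coefficients: a = [3, 3], b = [1, 1]. c[0] = 3×1 = 3; c[1] = 3×1 + 3×1 = 6; c[2] = 3×1 = 3. Result coefficients: [3, 6, 3] → 3 + 6z + 3z^2

3 + 6z + 3z^2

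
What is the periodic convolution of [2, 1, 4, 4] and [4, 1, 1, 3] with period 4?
Use y[k] = Σ_j f[j]·g[(k-j) mod 4]. y[0] = 2×4 + 1×3 + 4×1 + 4×1 = 19; y[1] = 2×1 + 1×4 + 4×3 + 4×1 = 22; y[2] = 2×1 + 1×1 + 4×4 + 4×3 = 31; y[3] = 2×3 + 1×1 + 4×1 + 4×4 = 27. Result: [19, 22, 31, 27]

[19, 22, 31, 27]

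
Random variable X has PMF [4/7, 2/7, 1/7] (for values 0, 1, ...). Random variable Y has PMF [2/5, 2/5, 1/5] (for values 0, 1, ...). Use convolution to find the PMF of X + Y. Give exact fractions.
P(X+Y=k) = Σ_i P(X=i)·P(Y=k-i) — a convolution of [4/7, 2/7, 1/7] and [2/5, 2/5, 1/5]. P(X+Y=0) = (4/7)×(2/5) = 8/35; P(X+Y=1) = (4/7)×(2/5) + (2/7)×(2/5) = 8/35 + 4/35 = 12/35; P(X+Y=2) = (4/7)×(1/5) + (2/7)×(2/5) + (1/7)×(2/5) = 4/35 + 4/35 + 2/35 = 2/7; P(X+Y=3) = (2/7)×(1/5) + (1/7)×(2/5) = 2/35 + 2/35 = 4/35; P(X+Y=4) = (1/7)×(1/5) = 1/35. PMF: [8/35, 12/35, 2/7, 4/35, 1/35] (sums to 1 ✓)

[8/35, 12/35, 2/7, 4/35, 1/35]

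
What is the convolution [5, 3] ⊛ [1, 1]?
y[0] = 5×1 = 5; y[1] = 5×1 + 3×1 = 8; y[2] = 3×1 = 3

[5, 8, 3]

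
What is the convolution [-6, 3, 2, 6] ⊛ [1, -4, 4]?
y[0] = -6×1 = -6; y[1] = -6×-4 + 3×1 = 27; y[2] = -6×4 + 3×-4 + 2×1 = -34; y[3] = 3×4 + 2×-4 + 6×1 = 10; y[4] = 2×4 + 6×-4 = -16; y[5] = 6×4 = 24

[-6, 27, -34, 10, -16, 24]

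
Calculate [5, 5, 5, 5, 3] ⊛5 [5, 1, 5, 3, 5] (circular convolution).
Use y[k] = Σ_j a[j]·b[(k-j) mod 5]. y[0] = 5×5 + 5×5 + 5×3 + 5×5 + 3×1 = 93; y[1] = 5×1 + 5×5 + 5×5 + 5×3 + 3×5 = 85; y[2] = 5×5 + 5×1 + 5×5 + 5×5 + 3×3 = 89; y[3] = 5×3 + 5×5 + 5×1 + 5×5 + 3×5 = 85; y[4] = 5×5 + 5×3 + 5×5 + 5×1 + 3×5 = 85. Result: [93, 85, 89, 85, 85]

[93, 85, 89, 85, 85]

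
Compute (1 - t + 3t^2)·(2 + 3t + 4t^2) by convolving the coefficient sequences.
Ascending coefficients: a = [1, -1, 3], b = [2, 3, 4]. c[0] = 1×2 = 2; c[1] = 1×3 + -1×2 = 1; c[2] = 1×4 + -1×3 + 3×2 = 7; c[3] = -1×4 + 3×3 = 5; c[4] = 3×4 = 12. Result coefficients: [2, 1, 7, 5, 12] → 2 + t + 7t^2 + 5t^3 + 12t^4

2 + t + 7t^2 + 5t^3 + 12t^4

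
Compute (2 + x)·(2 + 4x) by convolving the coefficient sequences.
Ascending coefficients: a = [2, 1], b = [2, 4]. c[0] = 2×2 = 4; c[1] = 2×4 + 1×2 = 10; c[2] = 1×4 = 4. Result coefficients: [4, 10, 4] → 4 + 10x + 4x^2

4 + 10x + 4x^2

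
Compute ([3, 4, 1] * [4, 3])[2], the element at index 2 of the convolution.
Use y[k] = Σ_i a[i]·b[k-i] at k=2. y[2] = 4×3 + 1×4 = 16

16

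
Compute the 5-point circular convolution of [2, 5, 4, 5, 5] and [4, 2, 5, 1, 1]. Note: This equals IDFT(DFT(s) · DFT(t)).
Either evaluate y[k] = Σ_j s[j]·t[(k-j) mod 5] directly, or use IDFT(DFT(s) · DFT(t)). y[0] = 2×4 + 5×1 + 4×1 + 5×5 + 5×2 = 52; y[1] = 2×2 + 5×4 + 4×1 + 5×1 + 5×5 = 58; y[2] = 2×5 + 5×2 + 4×4 + 5×1 + 5×1 = 46; y[3] = 2×1 + 5×5 + 4×2 + 5×4 + 5×1 = 60; y[4] = 2×1 + 5×1 + 4×5 + 5×2 + 5×4 = 57. Result: [52, 58, 46, 60, 57]

[52, 58, 46, 60, 57]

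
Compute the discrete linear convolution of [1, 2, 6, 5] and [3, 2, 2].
y[0] = 1×3 = 3; y[1] = 1×2 + 2×3 = 8; y[2] = 1×2 + 2×2 + 6×3 = 24; y[3] = 2×2 + 6×2 + 5×3 = 31; y[4] = 6×2 + 5×2 = 22; y[5] = 5×2 = 10

[3, 8, 24, 31, 22, 10]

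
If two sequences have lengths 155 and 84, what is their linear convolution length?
Linear/full convolution length: m + n - 1 = 155 + 84 - 1 = 238

238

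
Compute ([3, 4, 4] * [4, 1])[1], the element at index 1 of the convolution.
Use y[k] = Σ_i a[i]·b[k-i] at k=1. y[1] = 3×1 + 4×4 = 19

19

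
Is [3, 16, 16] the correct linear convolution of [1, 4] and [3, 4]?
Recompute linear convolution of [1, 4] and [3, 4]: y[0] = 1×3 = 3; y[1] = 1×4 + 4×3 = 16; y[2] = 4×4 = 16 → [3, 16, 16]. Given [3, 16, 16] matches, so answer: Yes

Yes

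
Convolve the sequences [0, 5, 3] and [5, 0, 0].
y[0] = 0×5 = 0; y[1] = 0×0 + 5×5 = 25; y[2] = 0×0 + 5×0 + 3×5 = 15; y[3] = 5×0 + 3×0 = 0; y[4] = 3×0 = 0

[0, 25, 15, 0, 0]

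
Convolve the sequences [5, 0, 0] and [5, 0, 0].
y[0] = 5×5 = 25; y[1] = 5×0 + 0×5 = 0; y[2] = 5×0 + 0×0 + 0×5 = 0; y[3] = 0×0 + 0×0 = 0; y[4] = 0×0 = 0

[25, 0, 0, 0, 0]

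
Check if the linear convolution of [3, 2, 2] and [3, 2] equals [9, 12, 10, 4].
Recompute linear convolution of [3, 2, 2] and [3, 2]: y[0] = 3×3 = 9; y[1] = 3×2 + 2×3 = 12; y[2] = 2×2 + 2×3 = 10; y[3] = 2×2 = 4 → [9, 12, 10, 4]. Given [9, 12, 10, 4] matches, so answer: Yes

Yes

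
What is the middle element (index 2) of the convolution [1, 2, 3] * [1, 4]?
Use y[k] = Σ_i a[i]·b[k-i] at k=2. y[2] = 2×4 + 3×1 = 11

11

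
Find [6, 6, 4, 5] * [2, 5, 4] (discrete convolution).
y[0] = 6×2 = 12; y[1] = 6×5 + 6×2 = 42; y[2] = 6×4 + 6×5 + 4×2 = 62; y[3] = 6×4 + 4×5 + 5×2 = 54; y[4] = 4×4 + 5×5 = 41; y[5] = 5×4 = 20

[12, 42, 62, 54, 41, 20]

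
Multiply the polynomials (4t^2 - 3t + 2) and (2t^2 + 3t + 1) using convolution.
Ascending coefficients: a = [2, -3, 4], b = [1, 3, 2]. c[0] = 2×1 = 2; c[1] = 2×3 + -3×1 = 3; c[2] = 2×2 + -3×3 + 4×1 = -1; c[3] = -3×2 + 4×3 = 6; c[4] = 4×2 = 8. Result coefficients: [2, 3, -1, 6, 8] → 8t^4 + 6t^3 - t^2 + 3t + 2

8t^4 + 6t^3 - t^2 + 3t + 2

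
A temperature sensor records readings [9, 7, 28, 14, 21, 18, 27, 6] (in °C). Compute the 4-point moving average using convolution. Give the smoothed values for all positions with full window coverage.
4-point moving average kernel = [1, 1, 1, 1]. Apply in 'valid' mode (full window coverage): avg[0] = (9 + 7 + 28 + 14) / 4 = 14.5; avg[1] = (7 + 28 + 14 + 21) / 4 = 17.5; avg[2] = (28 + 14 + 21 + 18) / 4 = 20.25; avg[3] = (14 + 21 + 18 + 27) / 4 = 20.0; avg[4] = (21 + 18 + 27 + 6) / 4 = 18.0. Smoothed values: [14.5, 17.5, 20.25, 20.0, 18.0]

[14.5, 17.5, 20.25, 20.0, 18.0]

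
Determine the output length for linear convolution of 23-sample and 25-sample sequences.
Linear/full convolution length: m + n - 1 = 23 + 25 - 1 = 47

47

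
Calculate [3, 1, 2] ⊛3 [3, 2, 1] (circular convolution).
Use y[k] = Σ_j x[j]·h[(k-j) mod 3]. y[0] = 3×3 + 1×1 + 2×2 = 14; y[1] = 3×2 + 1×3 + 2×1 = 11; y[2] = 3×1 + 1×2 + 2×3 = 11. Result: [14, 11, 11]

[14, 11, 11]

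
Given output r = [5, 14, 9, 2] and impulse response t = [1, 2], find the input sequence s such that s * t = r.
Deconvolve r=[5, 14, 9, 2] by t=[1, 2]. Since t[0]=1, solve forward: s[0] = r[0] / 1 = 5; s[1] = (r[1] - 5×2) / 1 = 4; s[2] = (r[2] - 4×2) / 1 = 1. So s = [5, 4, 1]. Check by forward convolution: r[0] = 5×1 = 5; r[1] = 5×2 + 4×1 = 14; r[2] = 4×2 + 1×1 = 9; r[3] = 1×2 = 2

[5, 4, 1]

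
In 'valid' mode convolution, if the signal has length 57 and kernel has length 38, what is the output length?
'Valid' mode counts only positions where the kernel fully overlaps the signal: m - n + 1 = 57 - 38 + 1 = 20

20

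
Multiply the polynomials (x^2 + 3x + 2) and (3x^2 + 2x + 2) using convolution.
Ascending coefficients: a = [2, 3, 1], b = [2, 2, 3]. c[0] = 2×2 = 4; c[1] = 2×2 + 3×2 = 10; c[2] = 2×3 + 3×2 + 1×2 = 14; c[3] = 3×3 + 1×2 = 11; c[4] = 1×3 = 3. Result coefficients: [4, 10, 14, 11, 3] → 3x^4 + 11x^3 + 14x^2 + 10x + 4

3x^4 + 11x^3 + 14x^2 + 10x + 4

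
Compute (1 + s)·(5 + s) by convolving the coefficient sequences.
Ascending coefficients: a = [1, 1], b = [5, 1]. c[0] = 1×5 = 5; c[1] = 1×1 + 1×5 = 6; c[2] = 1×1 = 1. Result coefficients: [5, 6, 1] → 5 + 6s + s^2

5 + 6s + s^2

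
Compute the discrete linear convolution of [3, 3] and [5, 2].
y[0] = 3×5 = 15; y[1] = 3×2 + 3×5 = 21; y[2] = 3×2 = 6

[15, 21, 6]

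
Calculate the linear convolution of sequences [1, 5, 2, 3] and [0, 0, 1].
y[0] = 1×0 = 0; y[1] = 1×0 + 5×0 = 0; y[2] = 1×1 + 5×0 + 2×0 = 1; y[3] = 5×1 + 2×0 + 3×0 = 5; y[4] = 2×1 + 3×0 = 2; y[5] = 3×1 = 3

[0, 0, 1, 5, 2, 3]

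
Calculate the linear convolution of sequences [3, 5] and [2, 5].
y[0] = 3×2 = 6; y[1] = 3×5 + 5×2 = 25; y[2] = 5×5 = 25

[6, 25, 25]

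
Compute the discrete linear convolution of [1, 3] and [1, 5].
y[0] = 1×1 = 1; y[1] = 1×5 + 3×1 = 8; y[2] = 3×5 = 15

[1, 8, 15]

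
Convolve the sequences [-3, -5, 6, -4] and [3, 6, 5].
y[0] = -3×3 = -9; y[1] = -3×6 + -5×3 = -33; y[2] = -3×5 + -5×6 + 6×3 = -27; y[3] = -5×5 + 6×6 + -4×3 = -1; y[4] = 6×5 + -4×6 = 6; y[5] = -4×5 = -20

[-9, -33, -27, -1, 6, -20]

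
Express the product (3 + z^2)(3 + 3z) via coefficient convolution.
Ascending coefficients: a = [3, 0, 1], b = [3, 3]. c[0] = 3×3 = 9; c[1] = 3×3 + 0×3 = 9; c[2] = 0×3 + 1×3 = 3; c[3] = 1×3 = 3. Result coefficients: [9, 9, 3, 3] → 9 + 9z + 3z^2 + 3z^3

9 + 9z + 3z^2 + 3z^3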